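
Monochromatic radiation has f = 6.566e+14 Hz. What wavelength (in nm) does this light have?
456.58 nm

Using the wave equation: c = fλ

Solving for wavelength:
λ = c/f = (3×10⁸ m/s) / (6.566e+14 Hz)
λ = 456.58 nm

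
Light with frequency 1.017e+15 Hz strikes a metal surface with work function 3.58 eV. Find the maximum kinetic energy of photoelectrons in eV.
0.6260 eV

Using Einstein's photoelectric equation: KE_max = hf - φ

First, calculate the photon energy:
E_photon = hf = (6.626×10⁻³⁴ J·s)(1.017e+15 Hz)
E_photon = 4.2060 eV

Then, the maximum kinetic energy:
KE_max = E_photon - φ = 4.2060 eV - 3.58 eV = 0.6260 eV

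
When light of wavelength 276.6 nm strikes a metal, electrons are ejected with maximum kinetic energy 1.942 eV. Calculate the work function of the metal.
2.54 eV

From Einstein's photoelectric equation: KE_max = hf - φ = hc/λ - φ

Rearranging for φ:
φ = hc/λ - KE_max

Calculate photon energy:
E_photon = hc/λ = 4.4824 eV

Therefore:
φ = 4.4824 - 1.942 = 2.54 eV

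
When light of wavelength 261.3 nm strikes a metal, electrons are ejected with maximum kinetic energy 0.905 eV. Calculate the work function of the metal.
3.84 eV

From Einstein's photoelectric equation: KE_max = hf - φ = hc/λ - φ

Rearranging for φ:
φ = hc/λ - KE_max

Calculate photon energy:
E_photon = hc/λ = 4.7449 eV

Therefore:
φ = 4.7449 - 0.905 = 3.84 eV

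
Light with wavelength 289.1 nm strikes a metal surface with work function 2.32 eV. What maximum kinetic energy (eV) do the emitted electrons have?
1.9686 eV

Using Einstein's photoelectric equation: KE_max = hf - φ = hc/λ - φ

First, calculate the photon energy:
E_photon = hc/λ = (6.626×10⁻³⁴ J·s)(3×10⁸ m/s) / (289.1×10⁻⁹ m)
E_photon = 4.2886 eV

Then, the maximum kinetic energy:
KE_max = E_photon - φ = 4.2886 eV - 2.32 eV = 1.9686 eV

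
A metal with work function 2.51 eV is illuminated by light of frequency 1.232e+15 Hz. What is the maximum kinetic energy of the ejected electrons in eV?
2.5851 eV

Using Einstein's photoelectric equation: KE_max = hf - φ

First, calculate the photon energy:
E_photon = hf = (6.626×10⁻³⁴ J·s)(1.232e+15 Hz)
E_photon = 5.0951 eV

Then, the maximum kinetic energy:
KE_max = E_photon - φ = 5.0951 eV - 2.51 eV = 2.5851 eV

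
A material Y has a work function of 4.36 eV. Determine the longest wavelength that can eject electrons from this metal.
284.37 nm

The threshold wavelength is when the photon energy equals the work function:
hc/λ₀ = φ

Solving for λ₀:
λ₀ = hc/φ = (6.626×10⁻³⁴ J·s)(3×10⁸ m/s) / (4.36 eV × 1.602×10⁻¹⁹ J/eV)
λ₀ = 284.37 nm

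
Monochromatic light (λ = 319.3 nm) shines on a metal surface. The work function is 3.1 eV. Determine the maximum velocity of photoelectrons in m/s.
5.2482e+05 m/s

First, find the maximum kinetic energy:
E_photon = hc/λ = 3.8830 eV
KE_max = E_photon - φ = 3.8830 - 3.1 = 0.7830 eV

Convert to Joules: KE_max = 0.7830 × 1.602×10⁻¹⁹ J = 1.2545e-19 J

Then use KE = ½mv² to find velocity:
v = √(2·KE/m) = √(2 × 1.2545e-19 J / 9.109e-31 kg)
v = 5.2482e+05 m/s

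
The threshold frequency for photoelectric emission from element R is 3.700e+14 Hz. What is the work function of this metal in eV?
1.53 eV

At the threshold frequency, photon energy equals work function:
φ = hf₀

Calculating:
φ = (6.626×10⁻³⁴ J·s)(3.700e+14 Hz)
φ = 1.53 eV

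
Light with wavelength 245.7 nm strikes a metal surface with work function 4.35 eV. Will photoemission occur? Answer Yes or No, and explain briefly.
Yes

For photoemission, the photon energy must exceed the work function.

Photon energy: E = hc/λ = 5.0462 eV
Work function: φ = 4.35 eV

Since E_photon (5.0462 eV) > φ (4.35 eV), photoemission WILL occur.
The threshold wavelength is λ₀ = hc/φ = 285.0 nm.
Since 245.7 nm < 285.0 nm, the light has sufficient energy.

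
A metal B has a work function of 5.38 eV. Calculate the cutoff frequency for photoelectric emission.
1.3009e+15 Hz

The threshold frequency is when the photon energy equals the work function:
hf₀ = φ

Solving for f₀:
f₀ = φ/h = (5.38 eV × 1.602×10⁻¹⁹ J/eV) / (6.626×10⁻³⁴ J·s)
f₀ = 1.3009e+15 Hz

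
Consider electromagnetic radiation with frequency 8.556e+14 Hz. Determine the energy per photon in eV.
3.5385 eV

Using E = hf:

E = hf = (6.626×10⁻³⁴ J·s)(8.556e+14 Hz)
E = 3.5385 eV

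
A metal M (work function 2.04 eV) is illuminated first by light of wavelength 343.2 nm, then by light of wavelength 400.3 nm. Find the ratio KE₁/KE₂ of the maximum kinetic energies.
1.4874

Using Einstein's equation: KE_max = hc/λ - φ

For λ₁ = 343.2 nm:
E₁ = hc/λ₁ = 3.6126 eV
KE₁ = E₁ - φ = 3.6126 - 2.04 = 1.5726 eV

For λ₂ = 400.3 nm:
E₂ = hc/λ₂ = 3.0973 eV
KE₂ = E₂ - φ = 3.0973 - 2.04 = 1.0573 eV

Ratio: KE₁/KE₂ = 1.5726/1.0573 = 1.4874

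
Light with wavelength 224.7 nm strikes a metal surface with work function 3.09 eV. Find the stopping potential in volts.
2.4278 V

The stopping potential V_s satisfies: eV_s = KE_max

First, find KE_max using Einstein's equation:
E_photon = hc/λ = 5.5178 eV
KE_max = E_photon - φ = 5.5178 - 3.09 = 2.4278 eV

Since eV_s = KE_max:
V_s = KE_max/e = 2.4278 V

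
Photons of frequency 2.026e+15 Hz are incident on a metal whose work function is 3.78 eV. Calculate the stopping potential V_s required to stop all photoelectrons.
4.5989 V

The stopping potential V_s satisfies: eV_s = KE_max

First, find KE_max using Einstein's equation:
E_photon = hf = (6.626×10⁻³⁴ J·s)(2.026e+15 Hz) = 8.3789 eV
KE_max = E_photon - φ = 8.3789 - 3.78 = 4.5989 eV

Since eV_s = KE_max:
V_s = KE_max/e = 4.5989 V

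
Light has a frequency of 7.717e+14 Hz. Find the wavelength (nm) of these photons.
388.48 nm

Using the wave equation: c = fλ

Solving for wavelength:
λ = c/f = (3×10⁸ m/s) / (7.717e+14 Hz)
λ = 388.48 nm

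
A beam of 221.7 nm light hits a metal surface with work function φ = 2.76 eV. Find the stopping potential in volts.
2.8324 V

The stopping potential V_s satisfies: eV_s = KE_max

First, find KE_max using Einstein's equation:
E_photon = hc/λ = 5.5924 eV
KE_max = E_photon - φ = 5.5924 - 2.76 = 2.8324 eV

Since eV_s = KE_max:
V_s = KE_max/e = 2.8324 V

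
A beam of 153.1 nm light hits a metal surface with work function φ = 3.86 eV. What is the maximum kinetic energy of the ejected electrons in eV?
4.2382 eV

Using Einstein's photoelectric equation: KE_max = hf - φ = hc/λ - φ

First, calculate the photon energy:
E_photon = hc/λ = (6.626×10⁻³⁴ J·s)(3×10⁸ m/s) / (153.1×10⁻⁹ m)
E_photon = 8.0982 eV

Then, the maximum kinetic energy:
KE_max = E_photon - φ = 8.0982 eV - 3.86 eV = 4.2382 eV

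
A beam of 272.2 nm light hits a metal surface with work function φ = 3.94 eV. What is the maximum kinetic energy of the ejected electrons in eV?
0.6149 eV

Using Einstein's photoelectric equation: KE_max = hf - φ = hc/λ - φ

First, calculate the photon energy:
E_photon = hc/λ = (6.626×10⁻³⁴ J·s)(3×10⁸ m/s) / (272.2×10⁻⁹ m)
E_photon = 4.5549 eV

Then, the maximum kinetic energy:
KE_max = E_photon - φ = 4.5549 eV - 3.94 eV = 0.6149 eV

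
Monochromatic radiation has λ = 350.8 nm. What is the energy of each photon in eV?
3.5343 eV

Using E = hf = hc/λ:

E = hc/λ = (6.626×10⁻³⁴ J·s)(3×10⁸ m/s) / (350.8×10⁻⁹ m)
E = 3.5343 eV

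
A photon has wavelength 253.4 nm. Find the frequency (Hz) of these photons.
1.1831e+15 Hz

Using the wave equation: c = fλ

Solving for frequency:
f = c/λ = (3×10⁸ m/s) / (253.4×10⁻⁹ m)
f = 1.1831e+15 Hz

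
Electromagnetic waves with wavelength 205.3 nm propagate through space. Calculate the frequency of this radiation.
1.4603e+15 Hz

Using the wave equation: c = fλ

Solving for frequency:
f = c/λ = (3×10⁸ m/s) / (205.3×10⁻⁹ m)
f = 1.4603e+15 Hz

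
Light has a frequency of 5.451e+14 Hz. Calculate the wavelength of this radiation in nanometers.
549.98 nm

Using the wave equation: c = fλ

Solving for wavelength:
λ = c/f = (3×10⁸ m/s) / (5.451e+14 Hz)
λ = 549.98 nm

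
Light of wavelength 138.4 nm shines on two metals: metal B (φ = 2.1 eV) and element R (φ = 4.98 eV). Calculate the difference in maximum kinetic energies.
2.8800 eV

Using KE_max = hc/λ - φ for each metal:

Photon energy: E = hc/λ = 8.9584 eV

For metal B (φ₁ = 2.1 eV):
KE₁ = E - φ₁ = 8.9584 - 2.1 = 6.8584 eV

For element R (φ₂ = 4.98 eV):
KE₂ = E - φ₂ = 8.9584 - 4.98 = 3.9784 eV

Difference:
ΔKE = KE₁ - KE₂ = 6.8584 - 3.9784 = 2.8800 eV

Note: The difference equals the difference in work functions: 4.98 - 2.1 = 2.88 eV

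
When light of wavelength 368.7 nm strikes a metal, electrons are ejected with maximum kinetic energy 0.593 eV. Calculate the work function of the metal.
2.77 eV

From Einstein's photoelectric equation: KE_max = hf - φ = hc/λ - φ

Rearranging for φ:
φ = hc/λ - KE_max

Calculate photon energy:
E_photon = hc/λ = 3.3627 eV

Therefore:
φ = 3.3627 - 0.593 = 2.77 eV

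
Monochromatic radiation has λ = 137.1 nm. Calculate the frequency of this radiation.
2.1867e+15 Hz

Using the wave equation: c = fλ

Solving for frequency:
f = c/λ = (3×10⁸ m/s) / (137.1×10⁻⁹ m)
f = 2.1867e+15 Hz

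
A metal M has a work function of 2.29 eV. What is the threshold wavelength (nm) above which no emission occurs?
541.42 nm

The threshold wavelength is when the photon energy equals the work function:
hc/λ₀ = φ

Solving for λ₀:
λ₀ = hc/φ = (6.626×10⁻³⁴ J·s)(3×10⁸ m/s) / (2.29 eV × 1.602×10⁻¹⁹ J/eV)
λ₀ = 541.42 nm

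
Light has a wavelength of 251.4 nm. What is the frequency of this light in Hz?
1.1925e+15 Hz

Using the wave equation: c = fλ

Solving for frequency:
f = c/λ = (3×10⁸ m/s) / (251.4×10⁻⁹ m)
f = 1.1925e+15 Hz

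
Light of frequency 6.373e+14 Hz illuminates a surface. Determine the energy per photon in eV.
2.6357 eV

Using E = hf:

E = hf = (6.626×10⁻³⁴ J·s)(6.373e+14 Hz)
E = 2.6357 eV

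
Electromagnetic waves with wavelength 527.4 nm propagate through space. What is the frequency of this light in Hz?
5.6843e+14 Hz

Using the wave equation: c = fλ

Solving for frequency:
f = c/λ = (3×10⁸ m/s) / (527.4×10⁻⁹ m)
f = 5.6843e+14 Hz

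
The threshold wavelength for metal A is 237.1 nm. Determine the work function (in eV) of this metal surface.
5.23 eV

At the threshold wavelength, photon energy equals work function:
φ = hc/λ₀

Calculating:
φ = (6.626×10⁻³⁴ J·s)(3×10⁸ m/s) / (237.1×10⁻⁹ m)
φ = 5.23 eV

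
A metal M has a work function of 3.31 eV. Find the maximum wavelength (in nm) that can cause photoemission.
374.57 nm

The threshold wavelength is when the photon energy equals the work function:
hc/λ₀ = φ

Solving for λ₀:
λ₀ = hc/φ = (6.626×10⁻³⁴ J·s)(3×10⁸ m/s) / (3.31 eV × 1.602×10⁻¹⁹ J/eV)
λ₀ = 374.57 nm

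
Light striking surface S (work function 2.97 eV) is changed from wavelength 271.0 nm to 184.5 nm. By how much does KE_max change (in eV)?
2.1449 eV

Using Einstein's equation: KE_max = hc/λ - φ

For λ₁ = 271.0 nm:
KE₁ = hc/λ₁ - φ = 4.5751 - 2.97 = 1.6051 eV

For λ₂ = 184.5 nm:
KE₂ = hc/λ₂ - φ = 6.7200 - 2.97 = 3.7500 eV

Change in KE:
ΔKE = KE₂ - KE₁ = 3.7500 - 1.6051 = 2.1449 eV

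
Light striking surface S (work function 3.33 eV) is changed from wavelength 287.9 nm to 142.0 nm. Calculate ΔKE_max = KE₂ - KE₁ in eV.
4.4248 eV

Using Einstein's equation: KE_max = hc/λ - φ

For λ₁ = 287.9 nm:
KE₁ = hc/λ₁ - φ = 4.3065 - 3.33 = 0.9765 eV

For λ₂ = 142.0 nm:
KE₂ = hc/λ₂ - φ = 8.7313 - 3.33 = 5.4013 eV

Change in KE:
ΔKE = KE₂ - KE₁ = 5.4013 - 0.9765 = 4.4248 eV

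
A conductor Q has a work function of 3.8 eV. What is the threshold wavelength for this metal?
326.27 nm

The threshold wavelength is when the photon energy equals the work function:
hc/λ₀ = φ

Solving for λ₀:
λ₀ = hc/φ = (6.626×10⁻³⁴ J·s)(3×10⁸ m/s) / (3.8 eV × 1.602×10⁻¹⁹ J/eV)
λ₀ = 326.27 nm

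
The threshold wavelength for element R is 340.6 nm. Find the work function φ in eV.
3.64 eV

At the threshold wavelength, photon energy equals work function:
φ = hc/λ₀

Calculating:
φ = (6.626×10⁻³⁴ J·s)(3×10⁸ m/s) / (340.6×10⁻⁹ m)
φ = 3.64 eV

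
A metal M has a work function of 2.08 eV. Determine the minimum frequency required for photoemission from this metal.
5.0294e+14 Hz

The threshold frequency is when the photon energy equals the work function:
hf₀ = φ

Solving for f₀:
f₀ = φ/h = (2.08 eV × 1.602×10⁻¹⁹ J/eV) / (6.626×10⁻³⁴ J·s)
f₀ = 5.0294e+14 Hz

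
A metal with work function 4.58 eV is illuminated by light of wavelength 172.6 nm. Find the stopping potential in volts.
2.6033 V

The stopping potential V_s satisfies: eV_s = KE_max

First, find KE_max using Einstein's equation:
E_photon = hc/λ = 7.1833 eV
KE_max = E_photon - φ = 7.1833 - 4.58 = 2.6033 eV

Since eV_s = KE_max:
V_s = KE_max/e = 2.6033 V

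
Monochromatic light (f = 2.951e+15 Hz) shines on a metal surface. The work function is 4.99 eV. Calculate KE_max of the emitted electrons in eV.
7.2144 eV

Using Einstein's photoelectric equation: KE_max = hf - φ

First, calculate the photon energy:
E_photon = hf = (6.626×10⁻³⁴ J·s)(2.951e+15 Hz)
E_photon = 12.2044 eV

Then, the maximum kinetic energy:
KE_max = E_photon - φ = 12.2044 eV - 4.99 eV = 7.2144 eV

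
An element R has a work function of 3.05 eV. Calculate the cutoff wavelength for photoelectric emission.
406.51 nm

The threshold wavelength is when the photon energy equals the work function:
hc/λ₀ = φ

Solving for λ₀:
λ₀ = hc/φ = (6.626×10⁻³⁴ J·s)(3×10⁸ m/s) / (3.05 eV × 1.602×10⁻¹⁹ J/eV)
λ₀ = 406.51 nm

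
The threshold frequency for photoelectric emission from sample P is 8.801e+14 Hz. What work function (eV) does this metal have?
3.64 eV

At the threshold frequency, photon energy equals work function:
φ = hf₀

Calculating:
φ = (6.626×10⁻³⁴ J·s)(8.801e+14 Hz)
φ = 3.64 eV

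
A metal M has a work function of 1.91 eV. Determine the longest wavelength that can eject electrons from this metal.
649.13 nm

The threshold wavelength is when the photon energy equals the work function:
hc/λ₀ = φ

Solving for λ₀:
λ₀ = hc/φ = (6.626×10⁻³⁴ J·s)(3×10⁸ m/s) / (1.91 eV × 1.602×10⁻¹⁹ J/eV)
λ₀ = 649.13 nm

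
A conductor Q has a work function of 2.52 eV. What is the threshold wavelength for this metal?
492.00 nm

The threshold wavelength is when the photon energy equals the work function:
hc/λ₀ = φ

Solving for λ₀:
λ₀ = hc/φ = (6.626×10⁻³⁴ J·s)(3×10⁸ m/s) / (2.52 eV × 1.602×10⁻¹⁹ J/eV)
λ₀ = 492.00 nm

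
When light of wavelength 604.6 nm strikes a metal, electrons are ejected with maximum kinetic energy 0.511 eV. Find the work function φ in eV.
1.54 eV

From Einstein's photoelectric equation: KE_max = hf - φ = hc/λ - φ

Rearranging for φ:
φ = hc/λ - KE_max

Calculate photon energy:
E_photon = hc/λ = 2.0507 eV

Therefore:
φ = 2.0507 - 0.511 = 1.54 eV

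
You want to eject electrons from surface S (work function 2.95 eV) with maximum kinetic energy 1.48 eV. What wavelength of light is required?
279.87 nm

From Einstein's equation: KE_max = hc/λ - φ

Rearranging for λ:
hc/λ = KE_max + φ
λ = hc/(KE_max + φ)

Required photon energy:
E_photon = KE_max + φ = 1.48 + 2.95 = 4.43 eV

Required wavelength:
λ = hc/E_photon = (6.626×10⁻³⁴)(3×10⁸) / (4.43 × 1.602×10⁻¹⁹)
λ = 279.87 nm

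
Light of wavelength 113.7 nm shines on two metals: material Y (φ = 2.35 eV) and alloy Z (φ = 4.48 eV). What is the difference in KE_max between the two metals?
2.1300 eV

Using KE_max = hc/λ - φ for each metal:

Photon energy: E = hc/λ = 10.9045 eV

For material Y (φ₁ = 2.35 eV):
KE₁ = E - φ₁ = 10.9045 - 2.35 = 8.5545 eV

For alloy Z (φ₂ = 4.48 eV):
KE₂ = E - φ₂ = 10.9045 - 4.48 = 6.4245 eV

Difference:
ΔKE = KE₁ - KE₂ = 8.5545 - 6.4245 = 2.1300 eV

Note: The difference equals the difference in work functions: 4.48 - 2.35 = 2.13 eV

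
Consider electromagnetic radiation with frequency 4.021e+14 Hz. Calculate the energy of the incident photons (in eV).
1.6630 eV

Using E = hf:

E = hf = (6.626×10⁻³⁴ J·s)(4.021e+14 Hz)
E = 1.6630 eV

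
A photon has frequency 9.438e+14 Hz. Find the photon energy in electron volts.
3.9032 eV

Using E = hf:

E = hf = (6.626×10⁻³⁴ J·s)(9.438e+14 Hz)
E = 3.9032 eV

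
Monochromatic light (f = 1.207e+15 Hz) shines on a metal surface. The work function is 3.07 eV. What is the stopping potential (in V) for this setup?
1.9218 V

The stopping potential V_s satisfies: eV_s = KE_max

First, find KE_max using Einstein's equation:
E_photon = hf = (6.626×10⁻³⁴ J·s)(1.207e+15 Hz) = 4.9918 eV
KE_max = E_photon - φ = 4.9918 - 3.07 = 1.9218 eV

Since eV_s = KE_max:
V_s = KE_max/e = 1.9218 V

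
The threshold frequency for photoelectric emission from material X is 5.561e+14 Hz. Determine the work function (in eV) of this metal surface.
2.30 eV

At the threshold frequency, photon energy equals work function:
φ = hf₀

Calculating:
φ = (6.626×10⁻³⁴ J·s)(5.561e+14 Hz)
φ = 2.30 eV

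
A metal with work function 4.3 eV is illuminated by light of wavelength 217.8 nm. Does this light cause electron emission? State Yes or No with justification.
Yes

For photoemission, the photon energy must exceed the work function.

Photon energy: E = hc/λ = 5.6926 eV
Work function: φ = 4.3 eV

Since E_photon (5.6926 eV) > φ (4.3 eV), photoemission WILL occur.
The threshold wavelength is λ₀ = hc/φ = 288.3 nm.
Since 217.8 nm < 288.3 nm, the light has sufficient energy.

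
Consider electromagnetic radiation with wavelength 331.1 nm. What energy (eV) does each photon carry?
3.7446 eV

Using E = hf = hc/λ:

E = hc/λ = (6.626×10⁻³⁴ J·s)(3×10⁸ m/s) / (331.1×10⁻⁹ m)
E = 3.7446 eV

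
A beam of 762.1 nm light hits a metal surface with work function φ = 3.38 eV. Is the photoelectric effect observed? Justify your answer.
No

For photoemission, the photon energy must exceed the work function.

Photon energy: E = hc/λ = 1.6269 eV
Work function: φ = 3.38 eV

Since E_photon (1.6269 eV) < φ (3.38 eV), photoemission will NOT occur.
The threshold wavelength is λ₀ = hc/φ = 366.8 nm.
Since 762.1 nm > 366.8 nm, the photons lack sufficient energy.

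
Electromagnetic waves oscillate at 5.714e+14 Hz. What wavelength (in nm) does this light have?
524.66 nm

Using the wave equation: c = fλ

Solving for wavelength:
λ = c/f = (3×10⁸ m/s) / (5.714e+14 Hz)
λ = 524.66 nm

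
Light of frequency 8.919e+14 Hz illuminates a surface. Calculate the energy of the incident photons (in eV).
3.6886 eV

Using E = hf:

E = hf = (6.626×10⁻³⁴ J·s)(8.919e+14 Hz)
E = 3.6886 eV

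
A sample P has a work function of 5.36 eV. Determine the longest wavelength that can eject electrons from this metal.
231.31 nm

The threshold wavelength is when the photon energy equals the work function:
hc/λ₀ = φ

Solving for λ₀:
λ₀ = hc/φ = (6.626×10⁻³⁴ J·s)(3×10⁸ m/s) / (5.36 eV × 1.602×10⁻¹⁹ J/eV)
λ₀ = 231.31 nm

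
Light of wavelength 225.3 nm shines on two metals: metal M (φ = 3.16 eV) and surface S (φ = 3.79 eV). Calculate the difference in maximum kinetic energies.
0.6300 eV

Using KE_max = hc/λ - φ for each metal:

Photon energy: E = hc/λ = 5.5031 eV

For metal M (φ₁ = 3.16 eV):
KE₁ = E - φ₁ = 5.5031 - 3.16 = 2.3431 eV

For surface S (φ₂ = 3.79 eV):
KE₂ = E - φ₂ = 5.5031 - 3.79 = 1.7131 eV

Difference:
ΔKE = KE₁ - KE₂ = 2.3431 - 1.7131 = 0.6300 eV

Note: The difference equals the difference in work functions: 3.79 - 3.16 = 0.63 eV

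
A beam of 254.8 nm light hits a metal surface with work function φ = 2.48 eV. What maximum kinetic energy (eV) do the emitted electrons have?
2.3859 eV

Using Einstein's photoelectric equation: KE_max = hf - φ = hc/λ - φ

First, calculate the photon energy:
E_photon = hc/λ = (6.626×10⁻³⁴ J·s)(3×10⁸ m/s) / (254.8×10⁻⁹ m)
E_photon = 4.8659 eV

Then, the maximum kinetic energy:
KE_max = E_photon - φ = 4.8659 eV - 2.48 eV = 2.3859 eV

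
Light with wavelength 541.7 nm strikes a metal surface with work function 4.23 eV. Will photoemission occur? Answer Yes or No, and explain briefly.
No

For photoemission, the photon energy must exceed the work function.

Photon energy: E = hc/λ = 2.2888 eV
Work function: φ = 4.23 eV

Since E_photon (2.2888 eV) < φ (4.23 eV), photoemission will NOT occur.
The threshold wavelength is λ₀ = hc/φ = 293.1 nm.
Since 541.7 nm > 293.1 nm, the photons lack sufficient energy.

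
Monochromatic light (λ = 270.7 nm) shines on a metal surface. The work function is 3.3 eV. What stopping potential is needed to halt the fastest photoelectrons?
1.2801 V

The stopping potential V_s satisfies: eV_s = KE_max

First, find KE_max using Einstein's equation:
E_photon = hc/λ = 4.5801 eV
KE_max = E_photon - φ = 4.5801 - 3.3 = 1.2801 eV

Since eV_s = KE_max:
V_s = KE_max/e = 1.2801 V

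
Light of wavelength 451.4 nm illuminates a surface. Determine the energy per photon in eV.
2.7467 eV

Using E = hf = hc/λ:

E = hc/λ = (6.626×10⁻³⁴ J·s)(3×10⁸ m/s) / (451.4×10⁻⁹ m)
E = 2.7467 eV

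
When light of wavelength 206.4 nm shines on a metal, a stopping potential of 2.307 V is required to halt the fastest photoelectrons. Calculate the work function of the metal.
3.70 eV

The stopping potential gives the maximum kinetic energy: KE_max = eV_s = 2.307 eV

From Einstein's photoelectric equation: KE_max = hc/λ - φ
Rearranging: φ = hc/λ - KE_max

Calculate photon energy:
E_photon = hc/λ = (6.626×10⁻³⁴ J·s)(3×10⁸ m/s) / (206.4×10⁻⁹ m) = 6.0070 eV

Therefore:
φ = 6.0070 - 2.307 = 3.70 eV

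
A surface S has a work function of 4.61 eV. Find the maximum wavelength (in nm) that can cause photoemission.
268.95 nm

The threshold wavelength is when the photon energy equals the work function:
hc/λ₀ = φ

Solving for λ₀:
λ₀ = hc/φ = (6.626×10⁻³⁴ J·s)(3×10⁸ m/s) / (4.61 eV × 1.602×10⁻¹⁹ J/eV)
λ₀ = 268.95 nm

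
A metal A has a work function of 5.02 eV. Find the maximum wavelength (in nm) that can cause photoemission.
246.98 nm

The threshold wavelength is when the photon energy equals the work function:
hc/λ₀ = φ

Solving for λ₀:
λ₀ = hc/φ = (6.626×10⁻³⁴ J·s)(3×10⁸ m/s) / (5.02 eV × 1.602×10⁻¹⁹ J/eV)
λ₀ = 246.98 nm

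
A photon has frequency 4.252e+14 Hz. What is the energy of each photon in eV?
1.7585 eV

Using E = hf:

E = hf = (6.626×10⁻³⁴ J·s)(4.252e+14 Hz)
E = 1.7585 eV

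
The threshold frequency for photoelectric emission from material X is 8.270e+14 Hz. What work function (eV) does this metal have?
3.42 eV

At the threshold frequency, photon energy equals work function:
φ = hf₀

Calculating:
φ = (6.626×10⁻³⁴ J·s)(8.270e+14 Hz)
φ = 3.42 eV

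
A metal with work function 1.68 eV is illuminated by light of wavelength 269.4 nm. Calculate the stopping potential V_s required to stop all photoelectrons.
2.9222 V

The stopping potential V_s satisfies: eV_s = KE_max

First, find KE_max using Einstein's equation:
E_photon = hc/λ = 4.6022 eV
KE_max = E_photon - φ = 4.6022 - 1.68 = 2.9222 eV

Since eV_s = KE_max:
V_s = KE_max/e = 2.9222 V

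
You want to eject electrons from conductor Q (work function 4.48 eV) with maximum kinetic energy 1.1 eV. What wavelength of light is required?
222.19 nm

From Einstein's equation: KE_max = hc/λ - φ

Rearranging for λ:
hc/λ = KE_max + φ
λ = hc/(KE_max + φ)

Required photon energy:
E_photon = KE_max + φ = 1.1 + 4.48 = 5.58 eV

Required wavelength:
λ = hc/E_photon = (6.626×10⁻³⁴)(3×10⁸) / (5.58 × 1.602×10⁻¹⁹)
λ = 222.19 nm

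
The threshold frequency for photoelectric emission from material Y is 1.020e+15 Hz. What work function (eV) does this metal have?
4.22 eV

At the threshold frequency, photon energy equals work function:
φ = hf₀

Calculating:
φ = (6.626×10⁻³⁴ J·s)(1.020e+15 Hz)
φ = 4.22 eV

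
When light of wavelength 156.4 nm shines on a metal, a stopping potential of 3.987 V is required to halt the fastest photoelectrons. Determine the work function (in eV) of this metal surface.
3.94 eV

The stopping potential gives the maximum kinetic energy: KE_max = eV_s = 3.987 eV

From Einstein's photoelectric equation: KE_max = hc/λ - φ
Rearranging: φ = hc/λ - KE_max

Calculate photon energy:
E_photon = hc/λ = (6.626×10⁻³⁴ J·s)(3×10⁸ m/s) / (156.4×10⁻⁹ m) = 7.9274 eV

Therefore:
φ = 7.9274 - 3.987 = 3.94 eV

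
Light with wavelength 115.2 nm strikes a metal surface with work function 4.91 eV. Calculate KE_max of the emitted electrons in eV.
5.8525 eV

Using Einstein's photoelectric equation: KE_max = hf - φ = hc/λ - φ

First, calculate the photon energy:
E_photon = hc/λ = (6.626×10⁻³⁴ J·s)(3×10⁸ m/s) / (115.2×10⁻⁹ m)
E_photon = 10.7625 eV

Then, the maximum kinetic energy:
KE_max = E_photon - φ = 10.7625 eV - 4.91 eV = 5.8525 eV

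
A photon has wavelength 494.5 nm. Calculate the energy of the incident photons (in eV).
2.5073 eV

Using E = hf = hc/λ:

E = hc/λ = (6.626×10⁻³⁴ J·s)(3×10⁸ m/s) / (494.5×10⁻⁹ m)
E = 2.5073 eV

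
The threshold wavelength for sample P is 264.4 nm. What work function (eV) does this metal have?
4.69 eV

At the threshold wavelength, photon energy equals work function:
φ = hc/λ₀

Calculating:
φ = (6.626×10⁻³⁴ J·s)(3×10⁸ m/s) / (264.4×10⁻⁹ m)
φ = 4.69 eV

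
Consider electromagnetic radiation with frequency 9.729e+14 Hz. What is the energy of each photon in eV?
4.0236 eV

Using E = hf:

E = hf = (6.626×10⁻³⁴ J·s)(9.729e+14 Hz)
E = 4.0236 eV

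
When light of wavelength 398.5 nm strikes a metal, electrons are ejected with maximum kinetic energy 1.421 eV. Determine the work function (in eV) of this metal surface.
1.69 eV

From Einstein's photoelectric equation: KE_max = hf - φ = hc/λ - φ

Rearranging for φ:
φ = hc/λ - KE_max

Calculate photon energy:
E_photon = hc/λ = 3.1113 eV

Therefore:
φ = 3.1113 - 1.421 = 1.69 eV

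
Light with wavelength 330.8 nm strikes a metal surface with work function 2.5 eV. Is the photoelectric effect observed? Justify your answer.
Yes

For photoemission, the photon energy must exceed the work function.

Photon energy: E = hc/λ = 3.7480 eV
Work function: φ = 2.5 eV

Since E_photon (3.7480 eV) > φ (2.5 eV), photoemission WILL occur.
The threshold wavelength is λ₀ = hc/φ = 495.9 nm.
Since 330.8 nm < 495.9 nm, the light has sufficient energy.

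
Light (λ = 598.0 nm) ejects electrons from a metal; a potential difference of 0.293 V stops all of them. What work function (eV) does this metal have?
1.78 eV

The stopping potential gives the maximum kinetic energy: KE_max = eV_s = 0.293 eV

From Einstein's photoelectric equation: KE_max = hc/λ - φ
Rearranging: φ = hc/λ - KE_max

Calculate photon energy:
E_photon = hc/λ = (6.626×10⁻³⁴ J·s)(3×10⁸ m/s) / (598.0×10⁻⁹ m) = 2.0733 eV

Therefore:
φ = 2.0733 - 0.293 = 1.78 eV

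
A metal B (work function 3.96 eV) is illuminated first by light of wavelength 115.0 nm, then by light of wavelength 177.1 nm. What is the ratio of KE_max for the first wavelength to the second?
2.2432

Using Einstein's equation: KE_max = hc/λ - φ

For λ₁ = 115.0 nm:
E₁ = hc/λ₁ = 10.7812 eV
KE₁ = E₁ - φ = 10.7812 - 3.96 = 6.8212 eV

For λ₂ = 177.1 nm:
E₂ = hc/λ₂ = 7.0008 eV
KE₂ = E₂ - φ = 7.0008 - 3.96 = 3.0408 eV

Ratio: KE₁/KE₂ = 6.8212/3.0408 = 2.2432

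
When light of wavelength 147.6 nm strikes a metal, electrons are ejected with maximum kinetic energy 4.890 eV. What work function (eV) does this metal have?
3.51 eV

From Einstein's photoelectric equation: KE_max = hf - φ = hc/λ - φ

Rearranging for φ:
φ = hc/λ - KE_max

Calculate photon energy:
E_photon = hc/λ = 8.4000 eV

Therefore:
φ = 8.4000 - 4.890 = 3.51 eV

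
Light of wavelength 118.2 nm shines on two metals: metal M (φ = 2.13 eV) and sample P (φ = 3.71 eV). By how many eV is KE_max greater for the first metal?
1.5800 eV

Using KE_max = hc/λ - φ for each metal:

Photon energy: E = hc/λ = 10.4894 eV

For metal M (φ₁ = 2.13 eV):
KE₁ = E - φ₁ = 10.4894 - 2.13 = 8.3594 eV

For sample P (φ₂ = 3.71 eV):
KE₂ = E - φ₂ = 10.4894 - 3.71 = 6.7794 eV

Difference:
ΔKE = KE₁ - KE₂ = 8.3594 - 6.7794 = 1.5800 eV

Note: The difference equals the difference in work functions: 3.71 - 2.13 = 1.58 eV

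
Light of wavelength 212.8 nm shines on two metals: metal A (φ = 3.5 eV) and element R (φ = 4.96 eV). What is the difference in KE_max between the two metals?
1.4600 eV

Using KE_max = hc/λ - φ for each metal:

Photon energy: E = hc/λ = 5.8263 eV

For metal A (φ₁ = 3.5 eV):
KE₁ = E - φ₁ = 5.8263 - 3.5 = 2.3263 eV

For element R (φ₂ = 4.96 eV):
KE₂ = E - φ₂ = 5.8263 - 4.96 = 0.8663 eV

Difference:
ΔKE = KE₁ - KE₂ = 2.3263 - 0.8663 = 1.4600 eV

Note: The difference equals the difference in work functions: 4.96 - 3.5 = 1.46 eV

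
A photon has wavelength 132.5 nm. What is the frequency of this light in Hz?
2.2626e+15 Hz

Using the wave equation: c = fλ

Solving for frequency:
f = c/λ = (3×10⁸ m/s) / (132.5×10⁻⁹ m)
f = 2.2626e+15 Hz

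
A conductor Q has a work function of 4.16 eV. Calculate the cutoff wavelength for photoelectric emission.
298.04 nm

The threshold wavelength is when the photon energy equals the work function:
hc/λ₀ = φ

Solving for λ₀:
λ₀ = hc/φ = (6.626×10⁻³⁴ J·s)(3×10⁸ m/s) / (4.16 eV × 1.602×10⁻¹⁹ J/eV)
λ₀ = 298.04 nm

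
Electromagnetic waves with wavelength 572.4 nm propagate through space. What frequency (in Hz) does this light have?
5.2375e+14 Hz

Using the wave equation: c = fλ

Solving for frequency:
f = c/λ = (3×10⁸ m/s) / (572.4×10⁻⁹ m)
f = 5.2375e+14 Hz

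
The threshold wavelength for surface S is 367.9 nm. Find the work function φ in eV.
3.37 eV

At the threshold wavelength, photon energy equals work function:
φ = hc/λ₀

Calculating:
φ = (6.626×10⁻³⁴ J·s)(3×10⁸ m/s) / (367.9×10⁻⁹ m)
φ = 3.37 eV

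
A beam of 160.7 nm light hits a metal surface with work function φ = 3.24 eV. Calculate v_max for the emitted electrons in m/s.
1.2547e+06 m/s

First, find the maximum kinetic energy:
E_photon = hc/λ = 7.7153 eV
KE_max = E_photon - φ = 7.7153 - 3.24 = 4.4753 eV

Convert to Joules: KE_max = 4.4753 × 1.602×10⁻¹⁹ J = 7.1702e-19 J

Then use KE = ½mv² to find velocity:
v = √(2·KE/m) = √(2 × 7.1702e-19 J / 9.109e-31 kg)
v = 1.2547e+06 m/s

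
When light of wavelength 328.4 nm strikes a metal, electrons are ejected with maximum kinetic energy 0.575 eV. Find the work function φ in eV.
3.20 eV

From Einstein's photoelectric equation: KE_max = hf - φ = hc/λ - φ

Rearranging for φ:
φ = hc/λ - KE_max

Calculate photon energy:
E_photon = hc/λ = 3.7754 eV

Therefore:
φ = 3.7754 - 0.575 = 3.20 eV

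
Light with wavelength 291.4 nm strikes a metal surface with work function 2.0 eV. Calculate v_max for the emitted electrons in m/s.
8.9059e+05 m/s

First, find the maximum kinetic energy:
E_photon = hc/λ = 4.2548 eV
KE_max = E_photon - φ = 4.2548 - 2.0 = 2.2548 eV

Convert to Joules: KE_max = 2.2548 × 1.602×10⁻¹⁹ J = 3.6126e-19 J

Then use KE = ½mv² to find velocity:
v = √(2·KE/m) = √(2 × 3.6126e-19 J / 9.109e-31 kg)
v = 8.9059e+05 m/s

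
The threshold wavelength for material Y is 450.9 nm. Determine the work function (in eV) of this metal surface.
2.75 eV

At the threshold wavelength, photon energy equals work function:
φ = hc/λ₀

Calculating:
φ = (6.626×10⁻³⁴ J·s)(3×10⁸ m/s) / (450.9×10⁻⁹ m)
φ = 2.75 eV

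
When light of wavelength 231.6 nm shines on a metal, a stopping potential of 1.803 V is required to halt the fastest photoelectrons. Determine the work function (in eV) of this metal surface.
3.55 eV

The stopping potential gives the maximum kinetic energy: KE_max = eV_s = 1.803 eV

From Einstein's photoelectric equation: KE_max = hc/λ - φ
Rearranging: φ = hc/λ - KE_max

Calculate photon energy:
E_photon = hc/λ = (6.626×10⁻³⁴ J·s)(3×10⁸ m/s) / (231.6×10⁻⁹ m) = 5.3534 eV

Therefore:
φ = 5.3534 - 1.803 = 3.55 eV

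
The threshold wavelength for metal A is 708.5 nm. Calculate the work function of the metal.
1.75 eV

At the threshold wavelength, photon energy equals work function:
φ = hc/λ₀

Calculating:
φ = (6.626×10⁻³⁴ J·s)(3×10⁸ m/s) / (708.5×10⁻⁹ m)
φ = 1.75 eV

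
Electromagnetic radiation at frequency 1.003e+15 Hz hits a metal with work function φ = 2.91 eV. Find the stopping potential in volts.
1.2381 V

The stopping potential V_s satisfies: eV_s = KE_max

First, find KE_max using Einstein's equation:
E_photon = hf = (6.626×10⁻³⁴ J·s)(1.003e+15 Hz) = 4.1481 eV
KE_max = E_photon - φ = 4.1481 - 2.91 = 1.2381 eV

Since eV_s = KE_max:
V_s = KE_max/e = 1.2381 V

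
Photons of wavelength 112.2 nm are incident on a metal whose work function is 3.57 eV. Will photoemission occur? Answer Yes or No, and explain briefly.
Yes

For photoemission, the photon energy must exceed the work function.

Photon energy: E = hc/λ = 11.0503 eV
Work function: φ = 3.57 eV

Since E_photon (11.0503 eV) > φ (3.57 eV), photoemission WILL occur.
The threshold wavelength is λ₀ = hc/φ = 347.3 nm.
Since 112.2 nm < 347.3 nm, the light has sufficient energy.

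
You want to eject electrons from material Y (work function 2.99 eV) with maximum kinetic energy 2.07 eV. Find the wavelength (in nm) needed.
245.03 nm

From Einstein's equation: KE_max = hc/λ - φ

Rearranging for λ:
hc/λ = KE_max + φ
λ = hc/(KE_max + φ)

Required photon energy:
E_photon = KE_max + φ = 2.07 + 2.99 = 5.06 eV

Required wavelength:
λ = hc/E_photon = (6.626×10⁻³⁴)(3×10⁸) / (5.06 × 1.602×10⁻¹⁹)
λ = 245.03 nm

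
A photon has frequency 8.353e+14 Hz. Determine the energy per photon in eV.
3.4545 eV

Using E = hf:

E = hf = (6.626×10⁻³⁴ J·s)(8.353e+14 Hz)
E = 3.4545 eV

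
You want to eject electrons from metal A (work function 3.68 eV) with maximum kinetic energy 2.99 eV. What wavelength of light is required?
185.88 nm

From Einstein's equation: KE_max = hc/λ - φ

Rearranging for λ:
hc/λ = KE_max + φ
λ = hc/(KE_max + φ)

Required photon energy:
E_photon = KE_max + φ = 2.99 + 3.68 = 6.67 eV

Required wavelength:
λ = hc/E_photon = (6.626×10⁻³⁴)(3×10⁸) / (6.67 × 1.602×10⁻¹⁹)
λ = 185.88 nm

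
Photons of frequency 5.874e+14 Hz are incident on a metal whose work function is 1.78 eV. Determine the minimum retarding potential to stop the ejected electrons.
0.6493 V

The stopping potential V_s satisfies: eV_s = KE_max

First, find KE_max using Einstein's equation:
E_photon = hf = (6.626×10⁻³⁴ J·s)(5.874e+14 Hz) = 2.4293 eV
KE_max = E_photon - φ = 2.4293 - 1.78 = 0.6493 eV

Since eV_s = KE_max:
V_s = KE_max/e = 0.6493 V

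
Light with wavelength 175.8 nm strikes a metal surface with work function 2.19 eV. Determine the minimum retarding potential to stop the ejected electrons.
4.8626 V

The stopping potential V_s satisfies: eV_s = KE_max

First, find KE_max using Einstein's equation:
E_photon = hc/λ = 7.0526 eV
KE_max = E_photon - φ = 7.0526 - 2.19 = 4.8626 eV

Since eV_s = KE_max:
V_s = KE_max/e = 4.8626 V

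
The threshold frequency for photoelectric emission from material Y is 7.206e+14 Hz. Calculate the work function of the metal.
2.98 eV

At the threshold frequency, photon energy equals work function:
φ = hf₀

Calculating:
φ = (6.626×10⁻³⁴ J·s)(7.206e+14 Hz)
φ = 2.98 eV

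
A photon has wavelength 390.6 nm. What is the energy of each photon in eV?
3.1742 eV

Using E = hf = hc/λ:

E = hc/λ = (6.626×10⁻³⁴ J·s)(3×10⁸ m/s) / (390.6×10⁻⁹ m)
E = 3.1742 eV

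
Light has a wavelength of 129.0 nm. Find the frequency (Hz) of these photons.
2.3240e+15 Hz

Using the wave equation: c = fλ

Solving for frequency:
f = c/λ = (3×10⁸ m/s) / (129.0×10⁻⁹ m)
f = 2.3240e+15 Hz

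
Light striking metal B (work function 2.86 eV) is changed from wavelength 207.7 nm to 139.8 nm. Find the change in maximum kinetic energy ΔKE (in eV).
2.8993 eV

Using Einstein's equation: KE_max = hc/λ - φ

For λ₁ = 207.7 nm:
KE₁ = hc/λ₁ - φ = 5.9694 - 2.86 = 3.1094 eV

For λ₂ = 139.8 nm:
KE₂ = hc/λ₂ - φ = 8.8687 - 2.86 = 6.0087 eV

Change in KE:
ΔKE = KE₂ - KE₁ = 6.0087 - 3.1094 = 2.8993 eV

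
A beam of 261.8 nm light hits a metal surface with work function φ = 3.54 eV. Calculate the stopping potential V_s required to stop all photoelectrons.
1.1958 V

The stopping potential V_s satisfies: eV_s = KE_max

First, find KE_max using Einstein's equation:
E_photon = hc/λ = 4.7358 eV
KE_max = E_photon - φ = 4.7358 - 3.54 = 1.1958 eV

Since eV_s = KE_max:
V_s = KE_max/e = 1.1958 V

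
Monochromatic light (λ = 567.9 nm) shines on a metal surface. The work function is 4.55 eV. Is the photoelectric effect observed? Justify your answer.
No

For photoemission, the photon energy must exceed the work function.

Photon energy: E = hc/λ = 2.1832 eV
Work function: φ = 4.55 eV

Since E_photon (2.1832 eV) < φ (4.55 eV), photoemission will NOT occur.
The threshold wavelength is λ₀ = hc/φ = 272.5 nm.
Since 567.9 nm > 272.5 nm, the photons lack sufficient energy.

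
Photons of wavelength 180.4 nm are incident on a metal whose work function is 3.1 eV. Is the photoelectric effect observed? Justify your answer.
Yes

For photoemission, the photon energy must exceed the work function.

Photon energy: E = hc/λ = 6.8727 eV
Work function: φ = 3.1 eV

Since E_photon (6.8727 eV) > φ (3.1 eV), photoemission WILL occur.
The threshold wavelength is λ₀ = hc/φ = 399.9 nm.
Since 180.4 nm < 399.9 nm, the light has sufficient energy.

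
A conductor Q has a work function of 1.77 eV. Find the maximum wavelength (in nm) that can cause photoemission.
700.48 nm

The threshold wavelength is when the photon energy equals the work function:
hc/λ₀ = φ

Solving for λ₀:
λ₀ = hc/φ = (6.626×10⁻³⁴ J·s)(3×10⁸ m/s) / (1.77 eV × 1.602×10⁻¹⁹ J/eV)
λ₀ = 700.48 nm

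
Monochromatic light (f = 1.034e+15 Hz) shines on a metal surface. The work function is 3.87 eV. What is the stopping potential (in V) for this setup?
0.4063 V

The stopping potential V_s satisfies: eV_s = KE_max

First, find KE_max using Einstein's equation:
E_photon = hf = (6.626×10⁻³⁴ J·s)(1.034e+15 Hz) = 4.2763 eV
KE_max = E_photon - φ = 4.2763 - 3.87 = 0.4063 eV

Since eV_s = KE_max:
V_s = KE_max/e = 0.4063 V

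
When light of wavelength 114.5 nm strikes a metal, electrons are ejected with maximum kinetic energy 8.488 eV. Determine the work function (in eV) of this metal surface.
2.34 eV

From Einstein's photoelectric equation: KE_max = hf - φ = hc/λ - φ

Rearranging for φ:
φ = hc/λ - KE_max

Calculate photon energy:
E_photon = hc/λ = 10.8283 eV

Therefore:
φ = 10.8283 - 8.488 = 2.34 eV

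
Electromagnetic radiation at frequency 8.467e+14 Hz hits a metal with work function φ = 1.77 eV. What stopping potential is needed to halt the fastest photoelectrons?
1.7317 V

The stopping potential V_s satisfies: eV_s = KE_max

First, find KE_max using Einstein's equation:
E_photon = hf = (6.626×10⁻³⁴ J·s)(8.467e+14 Hz) = 3.5017 eV
KE_max = E_photon - φ = 3.5017 - 1.77 = 1.7317 eV

Since eV_s = KE_max:
V_s = KE_max/e = 1.7317 V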